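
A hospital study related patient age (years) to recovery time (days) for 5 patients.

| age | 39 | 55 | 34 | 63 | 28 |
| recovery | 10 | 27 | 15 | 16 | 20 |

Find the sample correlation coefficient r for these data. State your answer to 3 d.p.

n = 5, Σx = 219, Σy = 88, Σx² = 10455, Σy² = 1710, Σxy = 3953
nΣxy − ΣxΣy = 19765 − 19272 = 493
nΣx² − (Σx)² = 52275 − 47961 = 4314; nΣy² − (Σy)² = 8550 − 7744 = 806
r = 493 / √(4314 × 806) = 493 / 1864.6941 ≈ 0.264

0.264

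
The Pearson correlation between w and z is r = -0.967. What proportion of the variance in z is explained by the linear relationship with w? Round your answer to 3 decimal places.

r² = (-0.967)² = 0.935

0.935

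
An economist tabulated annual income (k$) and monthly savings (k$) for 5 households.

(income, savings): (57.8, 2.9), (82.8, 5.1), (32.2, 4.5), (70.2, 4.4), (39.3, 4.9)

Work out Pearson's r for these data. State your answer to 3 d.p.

0.075

n = 5, Σx = 282.3, Σy = 21.8, Σx² = 17706.05, Σy² = 98.04, Σxy = 1236.25
nΣxy − ΣxΣy = 6181.25 − 6154.14 = 27.11
nΣx² − (Σx)² = 88530.25 − 79693.29 = 8836.96; nΣy² − (Σy)² = 490.2 − 475.24 = 14.96
r = 27.11 / √(8836.96 × 14.96) = 27.11 / 363.5944 ≈ 0.075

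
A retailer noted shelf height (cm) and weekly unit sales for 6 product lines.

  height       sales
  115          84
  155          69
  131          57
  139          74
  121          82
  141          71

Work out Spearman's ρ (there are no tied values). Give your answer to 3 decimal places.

-0.657

Rank height: 1, 6, 3, 4, 2, 5
Rank sales: 6, 2, 1, 4, 5, 3
d = rank(height) − rank(sales): -5, 4, 2, 0, -3, 2; Σd² = 58
ρ = 1 − 6Σd² / [n(n²−1)] = 1 − 6×58 / (6×35) = 1 − 348/210 ≈ -0.657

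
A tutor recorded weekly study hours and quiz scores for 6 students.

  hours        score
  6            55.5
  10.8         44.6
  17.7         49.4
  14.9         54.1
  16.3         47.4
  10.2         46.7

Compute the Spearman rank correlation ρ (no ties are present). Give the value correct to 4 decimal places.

-0.0857

Rank hours: 1, 3, 6, 4, 5, 2
Rank score: 6, 1, 4, 5, 3, 2
d = rank(hours) − rank(score): -5, 2, 2, -1, 2, 0; Σd² = 38
ρ = 1 − 6Σd² / [n(n²−1)] = 1 − 6×38 / (6×35) = 1 − 228/210 ≈ -0.0857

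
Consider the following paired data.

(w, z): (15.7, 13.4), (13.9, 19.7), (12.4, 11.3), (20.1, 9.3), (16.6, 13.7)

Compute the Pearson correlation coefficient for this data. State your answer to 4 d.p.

n = 5, Σw = 78.7, Σz = 67.4, Σw² = 1273.03, Σz² = 969.52, Σwz = 1038.68
nΣwz − ΣwΣz = 5193.4 − 5304.38 = -110.98
nΣw² − (Σw)² = 6365.15 − 6193.69 = 171.46; nΣz² − (Σz)² = 4847.6 − 4542.76 = 304.84
r = -110.98 / √(171.46 × 304.84) = -110.98 / 228.6217 ≈ -0.4854

-0.4854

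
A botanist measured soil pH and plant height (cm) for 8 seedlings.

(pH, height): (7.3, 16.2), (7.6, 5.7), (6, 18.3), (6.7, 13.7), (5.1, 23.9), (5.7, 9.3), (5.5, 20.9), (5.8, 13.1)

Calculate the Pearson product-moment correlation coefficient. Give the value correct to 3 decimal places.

n = 8, Σx = 49.7, Σy = 121.1, Σx² = 314.33, Σy² = 2083.63, Σxy = 729
nΣxy − ΣxΣy = 5832 − 6018.67 = -186.67
nΣx² − (Σx)² = 2514.64 − 2470.09 = 44.55; nΣy² − (Σy)² = 16669.04 − 14665.21 = 2003.83
r = -186.67 / √(44.55 × 2003.83) = -186.67 / 298.7819 ≈ -0.625

-0.625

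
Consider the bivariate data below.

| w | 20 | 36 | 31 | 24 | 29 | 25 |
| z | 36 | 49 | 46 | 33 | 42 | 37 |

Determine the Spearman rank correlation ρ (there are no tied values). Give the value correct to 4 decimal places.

0.9429

Rank w: 1, 6, 5, 2, 4, 3
Rank z: 2, 6, 5, 1, 4, 3
d = rank(w) − rank(z): -1, 0, 0, 1, 0, 0; Σd² = 2
ρ = 1 − 6Σd² / [n(n²−1)] = 1 − 6×2 / (6×35) = 1 − 12/210 ≈ 0.9429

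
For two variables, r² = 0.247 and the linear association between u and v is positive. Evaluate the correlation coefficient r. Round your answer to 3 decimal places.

0.497

|r| = √0.247 = 0.497
The association is positive, so r = 0.497.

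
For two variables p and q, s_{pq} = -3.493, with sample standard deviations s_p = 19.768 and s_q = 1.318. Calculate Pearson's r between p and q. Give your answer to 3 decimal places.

-0.134

r = Cov(p,q) / (s_p · s_q) = -3.493 / (19.768 × 1.318)
  = -3.493 / 26.0542 ≈ -0.134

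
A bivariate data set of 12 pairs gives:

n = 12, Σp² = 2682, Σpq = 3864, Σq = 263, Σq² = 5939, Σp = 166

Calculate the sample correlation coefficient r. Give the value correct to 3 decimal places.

r = (nΣpq − ΣpΣq) / √[(nΣp² − (Σp)²)(nΣq² − (Σq)²)]
Numerator: 12×3864 − 166×263 = 2710
Denominator: √[(32184 − 27556)(71268 − 69169)] = √[4628 × 2099] = 3116.7566
r = 2710 / 3116.7566 ≈ 0.869

0.869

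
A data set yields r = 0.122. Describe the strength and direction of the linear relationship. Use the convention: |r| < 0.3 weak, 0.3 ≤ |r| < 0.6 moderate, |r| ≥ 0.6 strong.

r = 0.122 > 0 so the relationship is positive.
|r| = 0.122, which falls in the weak range.

weak positive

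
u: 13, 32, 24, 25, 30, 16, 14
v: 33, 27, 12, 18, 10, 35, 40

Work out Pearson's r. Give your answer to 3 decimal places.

-0.729

n = 7, Σu = 154, Σv = 175, Σu² = 3746, Σv² = 5211, Σuv = 3451
nΣuv − ΣuΣv = 24157 − 26950 = -2793
nΣu² − (Σu)² = 26222 − 23716 = 2506; nΣv² − (Σv)² = 36477 − 30625 = 5852
r = -2793 / √(2506 × 5852) = -2793 / 3829.5055 ≈ -0.729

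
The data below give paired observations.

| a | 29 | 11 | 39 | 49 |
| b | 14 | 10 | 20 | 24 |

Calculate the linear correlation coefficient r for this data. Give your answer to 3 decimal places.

n = 4, Σa = 128, Σb = 68, Σa² = 4884, Σb² = 1272, Σab = 2472
nΣab − ΣaΣb = 9888 − 8704 = 1184
nΣa² − (Σa)² = 19536 − 16384 = 3152; nΣb² − (Σb)² = 5088 − 4624 = 464
r = 1184 / √(3152 × 464) = 1184 / 1209.3502 ≈ 0.979

0.979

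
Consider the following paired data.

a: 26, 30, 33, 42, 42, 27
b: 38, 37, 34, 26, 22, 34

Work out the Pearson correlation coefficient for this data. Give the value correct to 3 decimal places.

n = 6, Σa = 200, Σb = 191, Σa² = 6922, Σb² = 6285, Σab = 6154
nΣab − ΣaΣb = 36924 − 38200 = -1276
nΣa² − (Σa)² = 41532 − 40000 = 1532; nΣb² − (Σb)² = 37710 − 36481 = 1229
r = -1276 / √(1532 × 1229) = -1276 / 1372.1618 ≈ -0.930

-0.930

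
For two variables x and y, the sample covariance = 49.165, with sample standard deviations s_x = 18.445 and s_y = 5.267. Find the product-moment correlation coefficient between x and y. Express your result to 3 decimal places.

r = Cov(x,y) / (s_x · s_y) = 49.165 / (18.445 × 5.267)
  = 49.165 / 97.1498 ≈ 0.506

0.506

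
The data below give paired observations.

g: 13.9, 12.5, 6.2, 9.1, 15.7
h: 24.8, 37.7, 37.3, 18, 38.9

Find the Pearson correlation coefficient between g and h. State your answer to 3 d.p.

0.159

n = 5, Σg = 57.4, Σh = 156.7, Σg² = 717.2, Σh² = 5264.83, Σgh = 1821.76
nΣgh − ΣgΣh = 9108.8 − 8994.58 = 114.22
nΣg² − (Σg)² = 3586 − 3294.76 = 291.24; nΣh² − (Σh)² = 26324.15 − 24554.89 = 1769.26
r = 114.22 / √(291.24 × 1769.26) = 114.22 / 717.8296 ≈ 0.159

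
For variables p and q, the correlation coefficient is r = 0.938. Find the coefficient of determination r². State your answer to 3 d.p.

r² = (0.938)² = 0.880

0.880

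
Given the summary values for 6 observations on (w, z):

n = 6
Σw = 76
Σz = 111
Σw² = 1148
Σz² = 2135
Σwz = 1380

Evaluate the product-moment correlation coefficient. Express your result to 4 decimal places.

r = (nΣwz − ΣwΣz) / √[(nΣw² − (Σw)²)(nΣz² − (Σz)²)]
Numerator: 6×1380 − 76×111 = -156
Denominator: √[(6888 − 5776)(12810 − 12321)] = √[1112 × 489] = 737.4063
r = -156 / 737.4063 ≈ -0.2116

-0.2116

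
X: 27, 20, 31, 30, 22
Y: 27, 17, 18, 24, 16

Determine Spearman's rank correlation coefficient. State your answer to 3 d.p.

0.500

Rank X: 3, 1, 5, 4, 2
Rank Y: 5, 2, 3, 4, 1
d = rank(X) − rank(Y): -2, -1, 2, 0, 1; Σd² = 10
ρ = 1 − 6Σd² / [n(n²−1)] = 1 − 6×10 / (5×24) = 1 − 60/120 ≈ 0.500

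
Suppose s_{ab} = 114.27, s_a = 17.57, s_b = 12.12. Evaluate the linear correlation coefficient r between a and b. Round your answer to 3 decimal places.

r = Cov(a,b) / (s_a · s_b) = 114.27 / (17.57 × 12.12)
  = 114.27 / 212.9484 ≈ 0.537

0.537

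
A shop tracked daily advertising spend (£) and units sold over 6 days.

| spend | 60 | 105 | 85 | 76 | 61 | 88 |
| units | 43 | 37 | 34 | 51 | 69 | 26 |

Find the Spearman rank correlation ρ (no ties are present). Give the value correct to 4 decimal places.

Rank spend: 1, 6, 4, 3, 2, 5
Rank units: 4, 3, 2, 5, 6, 1
d = rank(spend) − rank(units): -3, 3, 2, -2, -4, 4; Σd² = 58
ρ = 1 − 6Σd² / [n(n²−1)] = 1 − 6×58 / (6×35) = 1 − 348/210 ≈ -0.6571

-0.6571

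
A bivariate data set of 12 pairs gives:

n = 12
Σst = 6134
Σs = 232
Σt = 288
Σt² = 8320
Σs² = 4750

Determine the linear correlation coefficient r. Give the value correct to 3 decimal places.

r = (nΣst − ΣsΣt) / √[(nΣs² − (Σs)²)(nΣt² − (Σt)²)]
Numerator: 12×6134 − 232×288 = 6792
Denominator: √[(57000 − 53824)(99840 − 82944)] = √[3176 × 16896] = 7325.4144
r = 6792 / 7325.4144 ≈ 0.927

0.927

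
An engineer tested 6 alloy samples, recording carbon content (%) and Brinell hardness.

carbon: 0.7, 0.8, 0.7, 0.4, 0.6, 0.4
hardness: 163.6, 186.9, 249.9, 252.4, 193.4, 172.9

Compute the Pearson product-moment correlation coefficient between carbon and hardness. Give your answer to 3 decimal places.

n = 6, Σx = 3.6, Σy = 1219.1, Σx² = 2.3, Σy² = 255150.31, Σxy = 725.13
nΣxy − ΣxΣy = 4350.78 − 4388.76 = -37.98
nΣx² − (Σx)² = 13.8 − 12.96 = 0.84; nΣy² − (Σy)² = 1530901.86 − 1486204.81 = 44697.05
r = -37.98 / √(0.84 × 44697.05) = -37.98 / 193.7667 ≈ -0.196

-0.196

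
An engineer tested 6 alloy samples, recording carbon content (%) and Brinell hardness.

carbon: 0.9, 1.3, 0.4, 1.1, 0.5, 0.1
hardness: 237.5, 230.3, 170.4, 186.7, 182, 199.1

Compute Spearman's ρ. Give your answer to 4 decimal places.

Rank carbon: 4, 6, 2, 5, 3, 1
Rank hardness: 6, 5, 1, 3, 2, 4
d = rank(carbon) − rank(hardness): -2, 1, 1, 2, 1, -3; Σd² = 20
ρ = 1 − 6Σd² / [n(n²−1)] = 1 − 6×20 / (6×35) = 1 − 120/210 ≈ 0.4286

0.4286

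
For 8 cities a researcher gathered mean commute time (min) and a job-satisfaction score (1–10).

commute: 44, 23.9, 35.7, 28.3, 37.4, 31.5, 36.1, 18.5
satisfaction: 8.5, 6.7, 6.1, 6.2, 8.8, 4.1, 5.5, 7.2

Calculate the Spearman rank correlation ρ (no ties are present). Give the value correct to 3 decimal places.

0.214

Rank commute: 8, 2, 5, 3, 7, 4, 6, 1
Rank satisfaction: 7, 5, 3, 4, 8, 1, 2, 6
d = rank(commute) − rank(satisfaction): 1, -3, 2, -1, -1, 3, 4, -5; Σd² = 66
ρ = 1 − 6Σd² / [n(n²−1)] = 1 − 6×66 / (8×63) = 1 − 396/504 ≈ 0.214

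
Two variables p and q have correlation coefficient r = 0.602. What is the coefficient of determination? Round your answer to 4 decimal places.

r² = (0.602)² = 0.3624

0.3624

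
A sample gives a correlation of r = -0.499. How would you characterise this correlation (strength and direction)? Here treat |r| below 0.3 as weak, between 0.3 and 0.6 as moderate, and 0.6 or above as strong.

moderate negative

r = -0.499 < 0 so the relationship is negative.
|r| = 0.499, which falls in the moderate range.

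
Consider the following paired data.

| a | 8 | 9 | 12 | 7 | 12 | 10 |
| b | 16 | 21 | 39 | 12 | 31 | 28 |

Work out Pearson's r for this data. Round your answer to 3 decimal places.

n = 6, Σa = 58, Σb = 147, Σa² = 582, Σb² = 4107, Σab = 1521
nΣab − ΣaΣb = 9126 − 8526 = 600
nΣa² − (Σa)² = 3492 − 3364 = 128; nΣb² − (Σb)² = 24642 − 21609 = 3033
r = 600 / √(128 × 3033) = 600 / 623.0762 ≈ 0.963

0.963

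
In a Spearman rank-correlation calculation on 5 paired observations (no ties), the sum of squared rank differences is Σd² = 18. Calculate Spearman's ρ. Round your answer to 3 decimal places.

ρ = 1 − 6Σd² / [n(n²−1)] = 1 − 6×18 / (5×24)
  = 1 − 108/120 = 1 − 0.9000 ≈ 0.100

0.100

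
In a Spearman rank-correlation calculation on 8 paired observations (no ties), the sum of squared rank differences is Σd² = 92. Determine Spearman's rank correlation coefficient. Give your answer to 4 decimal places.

-0.0952

ρ = 1 − 6Σd² / [n(n²−1)] = 1 − 6×92 / (8×63)
  = 1 − 552/504 = 1 − 1.09524 ≈ -0.0952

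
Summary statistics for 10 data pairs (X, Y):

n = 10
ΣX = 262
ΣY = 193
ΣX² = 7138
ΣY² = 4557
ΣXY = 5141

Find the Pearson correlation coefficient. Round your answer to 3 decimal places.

r = (nΣXY − ΣXΣY) / √[(nΣX² − (ΣX)²)(nΣY² − (ΣY)²)]
Numerator: 10×5141 − 262×193 = 844
Denominator: √[(71380 − 68644)(45570 − 37249)] = √[2736 × 8321] = 4771.3998
r = 844 / 4771.3998 ≈ 0.177

0.177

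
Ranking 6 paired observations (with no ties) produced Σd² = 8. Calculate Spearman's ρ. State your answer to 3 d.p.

0.771

ρ = 1 − 6Σd² / [n(n²−1)] = 1 − 6×8 / (6×35)
  = 1 − 48/210 = 1 − 0.2286 ≈ 0.771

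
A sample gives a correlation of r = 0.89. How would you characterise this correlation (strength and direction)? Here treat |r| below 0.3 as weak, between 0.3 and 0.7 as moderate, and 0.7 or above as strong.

strong positive

r = 0.89 > 0 so the relationship is positive.
|r| = 0.89, which falls in the strong range.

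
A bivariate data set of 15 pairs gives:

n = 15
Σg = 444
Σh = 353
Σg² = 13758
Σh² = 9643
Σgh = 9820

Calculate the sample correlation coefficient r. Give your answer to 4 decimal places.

r = (nΣgh − ΣgΣh) / √[(nΣg² − (Σg)²)(nΣh² − (Σh)²)]
Numerator: 15×9820 − 444×353 = -9432
Denominator: √[(206370 − 197136)(144645 − 124609)] = √[9234 × 20036] = 13601.9272
r = -9432 / 13601.9272 ≈ -0.6934

-0.6934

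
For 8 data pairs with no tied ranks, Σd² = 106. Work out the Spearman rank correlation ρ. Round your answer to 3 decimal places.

ρ = 1 − 6Σd² / [n(n²−1)] = 1 − 6×106 / (8×63)
  = 1 − 636/504 = 1 − 1.2619 ≈ -0.262

-0.262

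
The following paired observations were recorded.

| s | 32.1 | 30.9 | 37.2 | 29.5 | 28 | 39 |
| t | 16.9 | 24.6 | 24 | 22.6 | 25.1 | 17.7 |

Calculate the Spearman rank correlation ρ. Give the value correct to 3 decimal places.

Rank s: 4, 3, 5, 2, 1, 6
Rank t: 1, 5, 4, 3, 6, 2
d = rank(s) − rank(t): 3, -2, 1, -1, -5, 4; Σd² = 56
ρ = 1 − 6Σd² / [n(n²−1)] = 1 − 6×56 / (6×35) = 1 − 336/210 ≈ -0.600

-0.600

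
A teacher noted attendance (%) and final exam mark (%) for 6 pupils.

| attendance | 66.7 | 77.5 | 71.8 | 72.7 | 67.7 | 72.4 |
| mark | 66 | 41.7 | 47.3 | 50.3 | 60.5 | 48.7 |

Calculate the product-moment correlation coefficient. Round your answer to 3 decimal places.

n = 6, Σx = 428.8, Σy = 314.5, Σx² = 30720.72, Σy² = 16894.21, Σxy = 22308.63
nΣxy − ΣxΣy = 133851.78 − 134857.6 = -1005.82
nΣx² − (Σx)² = 184324.32 − 183869.44 = 454.88; nΣy² − (Σy)² = 101365.26 − 98910.25 = 2455.01
r = -1005.82 / √(454.88 × 2455.01) = -1005.82 / 1056.7568 ≈ -0.952

-0.952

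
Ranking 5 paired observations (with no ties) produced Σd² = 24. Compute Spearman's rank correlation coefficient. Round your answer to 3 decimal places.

ρ = 1 − 6Σd² / [n(n²−1)] = 1 − 6×24 / (5×24)
  = 1 − 144/120 = 1 − 1.2000 ≈ -0.200

-0.200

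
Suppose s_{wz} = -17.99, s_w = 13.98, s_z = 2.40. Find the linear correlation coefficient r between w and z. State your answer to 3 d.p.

-0.536

r = Cov(w,z) / (s_w · s_z) = -17.99 / (13.98 × 2.40)
  = -17.99 / 33.5520 ≈ -0.536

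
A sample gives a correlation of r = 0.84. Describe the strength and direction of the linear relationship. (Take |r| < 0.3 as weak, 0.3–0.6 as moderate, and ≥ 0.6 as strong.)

r = 0.84 > 0 so the relationship is positive.
|r| = 0.84, which falls in the strong range.

strong positive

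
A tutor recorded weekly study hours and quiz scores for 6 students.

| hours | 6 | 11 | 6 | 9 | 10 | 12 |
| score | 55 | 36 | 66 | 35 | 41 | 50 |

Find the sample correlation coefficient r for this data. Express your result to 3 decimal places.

n = 6, Σx = 54, Σy = 283, Σx² = 518, Σy² = 14083, Σxy = 2447
nΣxy − ΣxΣy = 14682 − 15282 = -600
nΣx² − (Σx)² = 3108 − 2916 = 192; nΣy² − (Σy)² = 84498 − 80089 = 4409
r = -600 / √(192 × 4409) = -600 / 920.0696 ≈ -0.652

-0.652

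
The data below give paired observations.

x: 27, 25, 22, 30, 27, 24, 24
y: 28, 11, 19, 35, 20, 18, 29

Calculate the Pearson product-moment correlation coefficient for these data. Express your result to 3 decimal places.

0.586

n = 7, Σx = 179, Σy = 160, Σx² = 4619, Σy² = 4056, Σxy = 4167
nΣxy − ΣxΣy = 29169 − 28640 = 529
nΣx² − (Σx)² = 32333 − 32041 = 292; nΣy² − (Σy)² = 28392 − 25600 = 2792
r = 529 / √(292 × 2792) = 529 / 902.9197 ≈ 0.586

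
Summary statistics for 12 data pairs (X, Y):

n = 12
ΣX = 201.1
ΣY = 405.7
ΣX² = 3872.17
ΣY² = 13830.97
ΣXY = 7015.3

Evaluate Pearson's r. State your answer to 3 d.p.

r = (nΣXY − ΣXΣY) / √[(nΣX² − (ΣX)²)(nΣY² − (ΣY)²)]
Numerator: 12×7015.3 − 201.1×405.7 = 2597.33
Denominator: √[(46466.04 − 40441.21)(165971.64 − 164592.49)] = √[6024.83 × 1379.15] = 2882.5586
r = 2597.33 / 2882.5586 ≈ 0.901

0.901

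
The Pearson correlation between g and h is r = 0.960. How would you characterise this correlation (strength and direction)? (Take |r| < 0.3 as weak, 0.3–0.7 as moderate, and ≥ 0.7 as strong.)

strong positive

r = 0.960 > 0 so the relationship is positive.
|r| = 0.960, which falls in the strong range.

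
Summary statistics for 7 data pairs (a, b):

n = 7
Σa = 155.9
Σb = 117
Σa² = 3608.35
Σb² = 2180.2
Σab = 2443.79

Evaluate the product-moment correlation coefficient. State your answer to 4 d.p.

r = (nΣab − ΣaΣb) / √[(nΣa² − (Σa)²)(nΣb² − (Σb)²)]
Numerator: 7×2443.79 − 155.9×117 = -1133.77
Denominator: √[(25258.45 − 24304.81)(15261.4 − 13689)] = √[953.64 × 1572.4] = 1224.5422
r = -1133.77 / 1224.5422 ≈ -0.9259

-0.9259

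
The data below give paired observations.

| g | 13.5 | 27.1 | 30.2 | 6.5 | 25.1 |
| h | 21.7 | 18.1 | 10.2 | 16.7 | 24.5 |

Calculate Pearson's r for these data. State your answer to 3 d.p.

-0.242

n = 5, Σg = 102.4, Σh = 91.2, Σg² = 2500.96, Σh² = 1781.68, Σgh = 1815
nΣgh − ΣgΣh = 9075 − 9338.88 = -263.88
nΣg² − (Σg)² = 12504.8 − 10485.76 = 2019.04; nΣh² − (Σh)² = 8908.4 − 8317.44 = 590.96
r = -263.88 / √(2019.04 × 590.96) = -263.88 / 1092.3241 ≈ -0.242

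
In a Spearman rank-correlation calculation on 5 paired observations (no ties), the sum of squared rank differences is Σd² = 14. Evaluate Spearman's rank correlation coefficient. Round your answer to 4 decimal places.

0.3000

ρ = 1 − 6Σd² / [n(n²−1)] = 1 − 6×14 / (5×24)
  = 1 − 84/120 = 1 − 0.70000 ≈ 0.3000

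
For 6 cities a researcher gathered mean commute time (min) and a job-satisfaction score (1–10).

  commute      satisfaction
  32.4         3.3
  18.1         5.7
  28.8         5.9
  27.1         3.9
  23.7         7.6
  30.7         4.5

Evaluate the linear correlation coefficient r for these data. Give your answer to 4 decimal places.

-0.5912

n = 6, Σx = 160.8, Σy = 30.9, Σx² = 4445.4, Σy² = 171.41, Σxy = 803.97
nΣxy − ΣxΣy = 4823.82 − 4968.72 = -144.9
nΣx² − (Σx)² = 26672.4 − 25856.64 = 815.76; nΣy² − (Σy)² = 1028.46 − 954.81 = 73.65
r = -144.9 / √(815.76 × 73.65) = -144.9 / 245.1137 ≈ -0.5912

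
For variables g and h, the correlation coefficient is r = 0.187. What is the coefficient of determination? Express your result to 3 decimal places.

r² = (0.187)² = 0.035

0.035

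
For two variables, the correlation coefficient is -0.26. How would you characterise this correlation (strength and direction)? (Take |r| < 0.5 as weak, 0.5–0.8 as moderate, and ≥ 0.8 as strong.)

r = -0.26 < 0 so the relationship is negative.
|r| = 0.26, which falls in the weak range.

weak negative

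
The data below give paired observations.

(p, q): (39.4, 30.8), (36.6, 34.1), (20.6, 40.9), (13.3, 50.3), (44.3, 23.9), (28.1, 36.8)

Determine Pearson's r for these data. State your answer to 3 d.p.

n = 6, Σp = 182.3, Σq = 216.8, Σp² = 6245.27, Σq² = 8239.8, Σpq = 6065.96
nΣpq − ΣpΣq = 36395.76 − 39522.64 = -3126.88
nΣp² − (Σp)² = 37471.62 − 33233.29 = 4238.33; nΣq² − (Σq)² = 49438.8 − 47002.24 = 2436.56
r = -3126.88 / √(4238.33 × 2436.56) = -3126.88 / 3213.5565 ≈ -0.973

-0.973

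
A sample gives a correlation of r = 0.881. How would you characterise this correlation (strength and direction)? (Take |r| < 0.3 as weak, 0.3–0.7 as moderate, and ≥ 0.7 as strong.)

strong positive

r = 0.881 > 0 so the relationship is positive.
|r| = 0.881, which falls in the strong range.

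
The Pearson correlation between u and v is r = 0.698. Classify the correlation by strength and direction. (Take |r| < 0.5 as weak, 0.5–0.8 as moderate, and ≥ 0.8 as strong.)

r = 0.698 > 0 so the relationship is positive.
|r| = 0.698, which falls in the moderate range.

moderate positive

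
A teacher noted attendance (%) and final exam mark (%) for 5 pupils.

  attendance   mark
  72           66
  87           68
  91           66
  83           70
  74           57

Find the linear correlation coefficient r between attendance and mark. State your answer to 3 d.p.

n = 5, Σx = 407, Σy = 327, Σx² = 33399, Σy² = 21485, Σxy = 26702
nΣxy − ΣxΣy = 133510 − 133089 = 421
nΣx² − (Σx)² = 166995 − 165649 = 1346; nΣy² − (Σy)² = 107425 − 106929 = 496
r = 421 / √(1346 × 496) = 421 / 817.0777 ≈ 0.515

0.515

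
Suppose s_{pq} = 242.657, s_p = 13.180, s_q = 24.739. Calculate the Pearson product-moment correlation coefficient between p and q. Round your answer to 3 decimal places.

0.744

r = Cov(p,q) / (s_p · s_q) = 242.657 / (13.180 × 24.739)
  = 242.657 / 326.0600 ≈ 0.744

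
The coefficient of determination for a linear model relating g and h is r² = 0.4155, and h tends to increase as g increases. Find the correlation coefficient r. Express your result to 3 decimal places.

0.645

|r| = √0.4155 = 0.645
The association is positive, so r = 0.645.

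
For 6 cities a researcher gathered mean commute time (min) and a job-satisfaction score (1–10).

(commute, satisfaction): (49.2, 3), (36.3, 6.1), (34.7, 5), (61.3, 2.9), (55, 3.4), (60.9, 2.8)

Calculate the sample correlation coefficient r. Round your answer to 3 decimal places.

-0.898

n = 6, Σx = 297.4, Σy = 23.2, Σx² = 15433.92, Σy² = 99.02, Σxy = 1077.82
nΣxy − ΣxΣy = 6466.92 − 6899.68 = -432.76
nΣx² − (Σx)² = 92603.52 − 88446.76 = 4156.76; nΣy² − (Σy)² = 594.12 − 538.24 = 55.88
r = -432.76 / √(4156.76 × 55.88) = -432.76 / 481.9541 ≈ -0.898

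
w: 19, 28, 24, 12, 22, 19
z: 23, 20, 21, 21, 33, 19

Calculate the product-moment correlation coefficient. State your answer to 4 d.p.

0.0620

n = 6, Σw = 124, Σz = 137, Σw² = 2710, Σz² = 3261, Σwz = 2840
nΣwz − ΣwΣz = 17040 − 16988 = 52
nΣw² − (Σw)² = 16260 − 15376 = 884; nΣz² − (Σz)² = 19566 − 18769 = 797
r = 52 / √(884 × 797) = 52 / 839.3736 ≈ 0.0620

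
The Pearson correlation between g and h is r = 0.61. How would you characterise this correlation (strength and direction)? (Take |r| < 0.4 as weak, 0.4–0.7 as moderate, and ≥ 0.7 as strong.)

r = 0.61 > 0 so the relationship is positive.
|r| = 0.61, which falls in the moderate range.

moderate positive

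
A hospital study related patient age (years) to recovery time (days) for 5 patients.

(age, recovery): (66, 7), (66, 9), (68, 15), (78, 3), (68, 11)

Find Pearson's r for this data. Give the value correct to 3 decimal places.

n = 5, Σx = 346, Σy = 45, Σx² = 24044, Σy² = 485, Σxy = 3058
nΣxy − ΣxΣy = 15290 − 15570 = -280
nΣx² − (Σx)² = 120220 − 119716 = 504; nΣy² − (Σy)² = 2425 − 2025 = 400
r = -280 / √(504 × 400) = -280 / 448.9989 ≈ -0.624

-0.624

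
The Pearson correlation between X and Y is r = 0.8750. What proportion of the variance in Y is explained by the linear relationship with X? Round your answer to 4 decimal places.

0.7656

r² = (0.8750)² = 0.7656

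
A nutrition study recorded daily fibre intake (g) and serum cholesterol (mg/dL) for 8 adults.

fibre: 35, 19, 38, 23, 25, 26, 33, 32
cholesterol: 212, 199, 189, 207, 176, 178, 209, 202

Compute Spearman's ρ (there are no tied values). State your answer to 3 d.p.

Rank fibre: 7, 1, 8, 2, 3, 4, 6, 5
Rank cholesterol: 8, 4, 3, 6, 1, 2, 7, 5
d = rank(fibre) − rank(cholesterol): -1, -3, 5, -4, 2, 2, -1, 0; Σd² = 60
ρ = 1 − 6Σd² / [n(n²−1)] = 1 − 6×60 / (8×63) = 1 − 360/504 ≈ 0.286

0.286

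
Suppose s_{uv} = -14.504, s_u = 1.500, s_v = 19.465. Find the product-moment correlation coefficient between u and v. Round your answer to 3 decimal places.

r = Cov(u,v) / (s_u · s_v) = -14.504 / (1.500 × 19.465)
  = -14.504 / 29.1975 ≈ -0.497

-0.497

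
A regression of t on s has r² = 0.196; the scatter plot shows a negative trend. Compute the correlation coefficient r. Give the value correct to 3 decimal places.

|r| = √0.196 = 0.443
The association is negative, so r = −0.443.

-0.443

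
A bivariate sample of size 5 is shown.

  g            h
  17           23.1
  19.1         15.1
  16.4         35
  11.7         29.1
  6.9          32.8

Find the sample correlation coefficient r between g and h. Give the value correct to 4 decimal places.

n = 5, Σg = 71.1, Σh = 135.1, Σg² = 1107.27, Σh² = 3909.27, Σgh = 1821.9
nΣgh − ΣgΣh = 9109.5 − 9605.61 = -496.11
nΣg² − (Σg)² = 5536.35 − 5055.21 = 481.14; nΣh² − (Σh)² = 19546.35 − 18252.01 = 1294.34
r = -496.11 / √(481.14 × 1294.34) = -496.11 / 789.1506 ≈ -0.6287

-0.6287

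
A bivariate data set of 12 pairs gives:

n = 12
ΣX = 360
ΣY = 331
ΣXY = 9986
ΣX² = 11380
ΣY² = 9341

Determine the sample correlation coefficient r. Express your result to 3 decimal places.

r = (nΣXY − ΣXΣY) / √[(nΣX² − (ΣX)²)(nΣY² − (ΣY)²)]
Numerator: 12×9986 − 360×331 = 672
Denominator: √[(136560 − 129600)(112092 − 109561)] = √[6960 × 2531] = 4197.1133
r = 672 / 4197.1133 ≈ 0.160

0.160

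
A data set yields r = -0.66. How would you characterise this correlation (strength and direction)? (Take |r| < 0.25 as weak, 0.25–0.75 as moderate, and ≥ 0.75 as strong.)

moderate negative

r = -0.66 < 0 so the relationship is negative.
|r| = 0.66, which falls in the moderate range.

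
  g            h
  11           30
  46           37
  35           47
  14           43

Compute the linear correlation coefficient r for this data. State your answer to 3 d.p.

n = 4, Σg = 106, Σh = 157, Σg² = 3658, Σh² = 6327, Σgh = 4279
nΣgh − ΣgΣh = 17116 − 16642 = 474
nΣg² − (Σg)² = 14632 − 11236 = 3396; nΣh² − (Σh)² = 25308 − 24649 = 659
r = 474 / √(3396 × 659) = 474 / 1495.9826 ≈ 0.317

0.317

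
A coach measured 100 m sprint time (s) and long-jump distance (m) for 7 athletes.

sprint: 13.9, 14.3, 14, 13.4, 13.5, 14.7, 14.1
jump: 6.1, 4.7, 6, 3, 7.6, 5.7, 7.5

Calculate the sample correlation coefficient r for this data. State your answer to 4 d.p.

n = 7, Σx = 97.9, Σy = 40.6, Σx² = 1370.41, Σy² = 250.8, Σxy = 568.34
nΣxy − ΣxΣy = 3978.38 − 3974.74 = 3.64
nΣx² − (Σx)² = 9592.87 − 9584.41 = 8.46; nΣy² − (Σy)² = 1755.6 − 1648.36 = 107.24
r = 3.64 / √(8.46 × 107.24) = 3.64 / 30.1206 ≈ 0.1208

0.1208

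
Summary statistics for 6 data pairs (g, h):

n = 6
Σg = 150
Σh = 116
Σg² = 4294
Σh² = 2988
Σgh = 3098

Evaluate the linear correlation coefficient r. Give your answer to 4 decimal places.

0.3109

r = (nΣgh − ΣgΣh) / √[(nΣg² − (Σg)²)(nΣh² − (Σh)²)]
Numerator: 6×3098 − 150×116 = 1188
Denominator: √[(25764 − 22500)(17928 − 13456)] = √[3264 × 4472] = 3820.5507
r = 1188 / 3820.5507 ≈ 0.3109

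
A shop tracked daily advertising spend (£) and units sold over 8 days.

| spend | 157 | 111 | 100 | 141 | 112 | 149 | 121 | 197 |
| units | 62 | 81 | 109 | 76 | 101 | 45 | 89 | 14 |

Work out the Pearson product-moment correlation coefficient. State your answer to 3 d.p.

n = 8, Σx = 1088, Σy = 577, Σx² = 155046, Σy² = 48405, Σxy = 71885
nΣxy − ΣxΣy = 575080 − 627776 = -52696
nΣx² − (Σx)² = 1240368 − 1183744 = 56624; nΣy² − (Σy)² = 387240 − 332929 = 54311
r = -52696 / √(56624 × 54311) = -52696 / 55455.4421 ≈ -0.950

-0.950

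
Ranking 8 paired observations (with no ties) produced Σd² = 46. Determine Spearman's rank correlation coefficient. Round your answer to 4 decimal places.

ρ = 1 − 6Σd² / [n(n²−1)] = 1 − 6×46 / (8×63)
  = 1 − 276/504 = 1 − 0.54762 ≈ 0.4524

0.4524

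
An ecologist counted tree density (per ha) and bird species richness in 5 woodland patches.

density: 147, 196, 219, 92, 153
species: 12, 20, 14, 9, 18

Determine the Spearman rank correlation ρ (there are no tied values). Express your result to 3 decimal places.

0.700

Rank density: 2, 4, 5, 1, 3
Rank species: 2, 5, 3, 1, 4
d = rank(density) − rank(species): 0, -1, 2, 0, -1; Σd² = 6
ρ = 1 − 6Σd² / [n(n²−1)] = 1 − 6×6 / (5×24) = 1 − 36/120 ≈ 0.700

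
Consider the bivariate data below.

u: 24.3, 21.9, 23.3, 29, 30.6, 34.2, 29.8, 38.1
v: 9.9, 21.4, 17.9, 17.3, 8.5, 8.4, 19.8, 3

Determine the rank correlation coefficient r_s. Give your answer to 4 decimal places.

-0.8333

Rank u: 3, 1, 2, 4, 6, 7, 5, 8
Rank v: 4, 8, 6, 5, 3, 2, 7, 1
d = rank(u) − rank(v): -1, -7, -4, -1, 3, 5, -2, 7; Σd² = 154
ρ = 1 − 6Σd² / [n(n²−1)] = 1 − 6×154 / (8×63) = 1 − 924/504 ≈ -0.8333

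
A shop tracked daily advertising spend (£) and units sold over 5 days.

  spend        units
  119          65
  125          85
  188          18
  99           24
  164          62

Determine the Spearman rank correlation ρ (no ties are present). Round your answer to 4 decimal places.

-0.3000

Rank spend: 2, 3, 5, 1, 4
Rank units: 4, 5, 1, 2, 3
d = rank(spend) − rank(units): -2, -2, 4, -1, 1; Σd² = 26
ρ = 1 − 6Σd² / [n(n²−1)] = 1 − 6×26 / (5×24) = 1 − 156/120 ≈ -0.3000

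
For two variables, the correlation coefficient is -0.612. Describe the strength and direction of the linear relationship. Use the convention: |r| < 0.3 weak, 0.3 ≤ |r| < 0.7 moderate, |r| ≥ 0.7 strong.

r = -0.612 < 0 so the relationship is negative.
|r| = 0.612, which falls in the moderate range.

moderate negative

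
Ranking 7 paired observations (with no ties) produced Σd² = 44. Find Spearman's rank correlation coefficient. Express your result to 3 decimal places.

ρ = 1 − 6Σd² / [n(n²−1)] = 1 − 6×44 / (7×48)
  = 1 − 264/336 = 1 − 0.7857 ≈ 0.214

0.214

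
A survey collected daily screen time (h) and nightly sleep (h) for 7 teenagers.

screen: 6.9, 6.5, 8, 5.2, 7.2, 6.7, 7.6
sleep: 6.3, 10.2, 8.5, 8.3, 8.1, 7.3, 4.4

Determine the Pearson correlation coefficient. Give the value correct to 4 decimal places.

-0.3288

n = 7, Σx = 48.1, Σy = 53.1, Σx² = 335.39, Σy² = 423.13, Σxy = 361.6
nΣxy − ΣxΣy = 2531.2 − 2554.11 = -22.91
nΣx² − (Σx)² = 2347.73 − 2313.61 = 34.12; nΣy² − (Σy)² = 2961.91 − 2819.61 = 142.3
r = -22.91 / √(34.12 × 142.3) = -22.91 / 69.6798 ≈ -0.3288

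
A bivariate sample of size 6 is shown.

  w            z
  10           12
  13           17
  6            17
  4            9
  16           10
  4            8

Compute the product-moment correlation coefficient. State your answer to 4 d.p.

n = 6, Σw = 53, Σz = 73, Σw² = 593, Σz² = 967, Σwz = 671
nΣwz − ΣwΣz = 4026 − 3869 = 157
nΣw² − (Σw)² = 3558 − 2809 = 749; nΣz² − (Σz)² = 5802 − 5329 = 473
r = 157 / √(749 × 473) = 157 / 595.2117 ≈ 0.2638

0.2638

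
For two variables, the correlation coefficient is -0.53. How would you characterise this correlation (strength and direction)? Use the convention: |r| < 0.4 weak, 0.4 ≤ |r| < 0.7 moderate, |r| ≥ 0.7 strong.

moderate negative

r = -0.53 < 0 so the relationship is negative.
|r| = 0.53, which falls in the moderate range.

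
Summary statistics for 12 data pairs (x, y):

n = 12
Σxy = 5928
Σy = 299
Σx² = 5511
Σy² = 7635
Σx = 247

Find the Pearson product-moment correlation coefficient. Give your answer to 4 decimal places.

r = (nΣxy − ΣxΣy) / √[(nΣx² − (Σx)²)(nΣy² − (Σy)²)]
Numerator: 12×5928 − 247×299 = -2717
Denominator: √[(66132 − 61009)(91620 − 89401)] = √[5123 × 2219] = 3371.6371
r = -2717 / 3371.6371 ≈ -0.8058

-0.8058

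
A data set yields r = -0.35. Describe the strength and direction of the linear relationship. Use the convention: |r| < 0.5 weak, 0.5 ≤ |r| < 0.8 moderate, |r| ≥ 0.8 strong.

r = -0.35 < 0 so the relationship is negative.
|r| = 0.35, which falls in the weak range.

weak negative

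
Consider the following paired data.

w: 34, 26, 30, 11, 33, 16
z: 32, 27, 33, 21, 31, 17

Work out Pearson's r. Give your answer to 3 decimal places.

0.910

n = 6, Σw = 150, Σz = 161, Σw² = 4198, Σz² = 4533, Σwz = 4306
nΣwz − ΣwΣz = 25836 − 24150 = 1686
nΣw² − (Σw)² = 25188 − 22500 = 2688; nΣz² − (Σz)² = 27198 − 25921 = 1277
r = 1686 / √(2688 × 1277) = 1686 / 1852.7212 ≈ 0.910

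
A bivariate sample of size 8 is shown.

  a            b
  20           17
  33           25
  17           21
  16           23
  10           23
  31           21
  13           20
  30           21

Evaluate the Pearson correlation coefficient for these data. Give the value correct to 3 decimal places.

0.184

n = 8, Σa = 170, Σb = 171, Σa² = 4164, Σb² = 3695, Σab = 3661
nΣab − ΣaΣb = 29288 − 29070 = 218
nΣa² − (Σa)² = 33312 − 28900 = 4412; nΣb² − (Σb)² = 29560 − 29241 = 319
r = 218 / √(4412 × 319) = 218 / 1186.3507 ≈ 0.184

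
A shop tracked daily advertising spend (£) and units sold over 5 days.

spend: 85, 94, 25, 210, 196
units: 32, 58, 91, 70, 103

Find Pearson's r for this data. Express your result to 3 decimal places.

0.244

n = 5, Σx = 610, Σy = 354, Σx² = 99202, Σy² = 28178, Σxy = 45335
nΣxy − ΣxΣy = 226675 − 215940 = 10735
nΣx² − (Σx)² = 496010 − 372100 = 123910; nΣy² − (Σy)² = 140890 − 125316 = 15574
r = 10735 / √(123910 × 15574) = 10735 / 43929.1969 ≈ 0.244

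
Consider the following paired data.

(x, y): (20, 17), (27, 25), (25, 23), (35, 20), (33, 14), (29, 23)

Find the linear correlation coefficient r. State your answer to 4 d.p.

-0.1520

n = 6, Σx = 169, Σy = 122, Σx² = 4909, Σy² = 2568, Σxy = 3419
nΣxy − ΣxΣy = 20514 − 20618 = -104
nΣx² − (Σx)² = 29454 − 28561 = 893; nΣy² − (Σy)² = 15408 − 14884 = 524
r = -104 / √(893 × 524) = -104 / 684.0556 ≈ -0.1520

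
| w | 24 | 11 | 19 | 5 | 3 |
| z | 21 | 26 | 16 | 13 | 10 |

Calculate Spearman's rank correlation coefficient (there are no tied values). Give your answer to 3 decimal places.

0.700

Rank w: 5, 3, 4, 2, 1
Rank z: 4, 5, 3, 2, 1
d = rank(w) − rank(z): 1, -2, 1, 0, 0; Σd² = 6
ρ = 1 − 6Σd² / [n(n²−1)] = 1 − 6×6 / (5×24) = 1 − 36/120 ≈ 0.700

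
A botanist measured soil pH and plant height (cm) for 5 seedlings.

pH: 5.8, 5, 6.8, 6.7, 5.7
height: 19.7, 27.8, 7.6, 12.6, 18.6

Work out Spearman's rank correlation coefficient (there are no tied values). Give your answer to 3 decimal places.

Rank pH: 3, 1, 5, 4, 2
Rank height: 4, 5, 1, 2, 3
d = rank(pH) − rank(height): -1, -4, 4, 2, -1; Σd² = 38
ρ = 1 − 6Σd² / [n(n²−1)] = 1 − 6×38 / (5×24) = 1 − 228/120 ≈ -0.900

-0.900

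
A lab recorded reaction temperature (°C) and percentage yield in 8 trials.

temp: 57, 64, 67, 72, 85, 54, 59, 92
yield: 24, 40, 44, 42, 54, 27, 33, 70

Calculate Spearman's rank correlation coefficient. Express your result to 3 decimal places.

0.952

Rank temp: 2, 4, 5, 6, 7, 1, 3, 8
Rank yield: 1, 4, 6, 5, 7, 2, 3, 8
d = rank(temp) − rank(yield): 1, 0, -1, 1, 0, -1, 0, 0; Σd² = 4
ρ = 1 − 6Σd² / [n(n²−1)] = 1 − 6×4 / (8×63) = 1 − 24/504 ≈ 0.952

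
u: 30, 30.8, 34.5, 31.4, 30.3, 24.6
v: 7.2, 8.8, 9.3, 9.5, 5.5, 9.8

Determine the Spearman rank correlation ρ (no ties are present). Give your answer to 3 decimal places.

0.029

Rank u: 2, 4, 6, 5, 3, 1
Rank v: 2, 3, 4, 5, 1, 6
d = rank(u) − rank(v): 0, 1, 2, 0, 2, -5; Σd² = 34
ρ = 1 − 6Σd² / [n(n²−1)] = 1 − 6×34 / (6×35) = 1 − 204/210 ≈ 0.029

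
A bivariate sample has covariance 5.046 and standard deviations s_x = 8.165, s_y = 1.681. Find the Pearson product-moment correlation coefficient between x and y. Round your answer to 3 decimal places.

0.368

r = Cov(x,y) / (s_x · s_y) = 5.046 / (8.165 × 1.681)
  = 5.046 / 13.7254 ≈ 0.368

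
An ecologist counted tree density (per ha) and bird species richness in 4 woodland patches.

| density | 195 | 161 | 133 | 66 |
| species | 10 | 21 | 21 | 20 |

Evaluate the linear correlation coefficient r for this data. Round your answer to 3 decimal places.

-0.621

n = 4, Σx = 555, Σy = 72, Σx² = 85991, Σy² = 1382, Σxy = 9444
nΣxy − ΣxΣy = 37776 − 39960 = -2184
nΣx² − (Σx)² = 343964 − 308025 = 35939; nΣy² − (Σy)² = 5528 − 5184 = 344
r = -2184 / √(35939 × 344) = -2184 / 3516.1081 ≈ -0.621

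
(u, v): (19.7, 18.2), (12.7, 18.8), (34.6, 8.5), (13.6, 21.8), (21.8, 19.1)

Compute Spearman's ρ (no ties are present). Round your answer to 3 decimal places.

Rank u: 3, 1, 5, 2, 4
Rank v: 2, 3, 1, 5, 4
d = rank(u) − rank(v): 1, -2, 4, -3, 0; Σd² = 30
ρ = 1 − 6Σd² / [n(n²−1)] = 1 − 6×30 / (5×24) = 1 − 180/120 ≈ -0.500

-0.500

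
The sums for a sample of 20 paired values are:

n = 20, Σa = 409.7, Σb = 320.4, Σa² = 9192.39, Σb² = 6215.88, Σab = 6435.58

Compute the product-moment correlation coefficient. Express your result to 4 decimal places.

r = (nΣab − ΣaΣb) / √[(nΣa² − (Σa)²)(nΣb² − (Σb)²)]
Numerator: 20×6435.58 − 409.7×320.4 = -2556.28
Denominator: √[(183847.8 − 167854.09)(124317.6 − 102656.16)] = √[15993.71 × 21661.44] = 18613.0811
r = -2556.28 / 18613.0811 ≈ -0.1373

-0.1373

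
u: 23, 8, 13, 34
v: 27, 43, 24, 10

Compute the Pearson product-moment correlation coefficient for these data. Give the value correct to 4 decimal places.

-0.8796

n = 4, Σu = 78, Σv = 104, Σu² = 1918, Σv² = 3254, Σuv = 1617
nΣuv − ΣuΣv = 6468 − 8112 = -1644
nΣu² − (Σu)² = 7672 − 6084 = 1588; nΣv² − (Σv)² = 13016 − 10816 = 2200
r = -1644 / √(1588 × 2200) = -1644 / 1869.1174 ≈ -0.8796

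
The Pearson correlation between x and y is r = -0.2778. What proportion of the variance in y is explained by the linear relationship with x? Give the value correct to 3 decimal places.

0.077

r² = (-0.2778)² = 0.077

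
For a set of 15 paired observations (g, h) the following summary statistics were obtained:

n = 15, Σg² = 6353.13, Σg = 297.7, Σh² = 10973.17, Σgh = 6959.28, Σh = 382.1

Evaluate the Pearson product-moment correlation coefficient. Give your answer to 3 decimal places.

-0.840

r = (nΣgh − ΣgΣh) / √[(nΣg² − (Σg)²)(nΣh² − (Σh)²)]
Numerator: 15×6959.28 − 297.7×382.1 = -9361.97
Denominator: √[(95296.95 − 88625.29)(164597.55 − 146000.41)] = √[6671.66 × 18597.14] = 11138.8417
r = -9361.97 / 11138.8417 ≈ -0.840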